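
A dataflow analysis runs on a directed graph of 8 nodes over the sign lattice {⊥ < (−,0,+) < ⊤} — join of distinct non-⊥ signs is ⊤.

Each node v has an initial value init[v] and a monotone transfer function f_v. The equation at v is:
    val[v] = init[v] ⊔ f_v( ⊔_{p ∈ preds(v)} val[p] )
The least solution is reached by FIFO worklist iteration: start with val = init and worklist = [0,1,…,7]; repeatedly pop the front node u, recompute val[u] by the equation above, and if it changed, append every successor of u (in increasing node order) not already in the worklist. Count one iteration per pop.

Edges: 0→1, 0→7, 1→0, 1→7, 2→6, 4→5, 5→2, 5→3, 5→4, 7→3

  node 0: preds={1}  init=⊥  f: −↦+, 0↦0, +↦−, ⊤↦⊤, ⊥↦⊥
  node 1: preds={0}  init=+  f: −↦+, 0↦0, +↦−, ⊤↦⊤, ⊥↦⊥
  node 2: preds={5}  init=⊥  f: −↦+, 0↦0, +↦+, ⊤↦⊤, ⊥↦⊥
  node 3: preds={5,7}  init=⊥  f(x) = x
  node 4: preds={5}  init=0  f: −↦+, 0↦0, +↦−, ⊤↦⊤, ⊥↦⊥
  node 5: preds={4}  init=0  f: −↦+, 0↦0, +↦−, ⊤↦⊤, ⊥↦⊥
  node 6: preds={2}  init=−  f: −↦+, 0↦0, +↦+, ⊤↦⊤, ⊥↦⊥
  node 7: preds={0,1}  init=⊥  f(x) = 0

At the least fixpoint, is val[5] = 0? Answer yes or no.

Iteration log — 9 steps:
  step 1. node 0  ⊔preds=+  new=−  old=⊥  +wl: 
  step 2. node 1  ⊔preds=−  new=+  stable
  step 3. node 2  ⊔preds=0  new=0  old=⊥  +wl: 
  step 4. node 3  ⊔preds=0  new=0  old=⊥  +wl: 
  step 5. node 4  ⊔preds=0  new=0  stable
  step 6. node 5  ⊔preds=0  new=0  stable
  step 7. node 6  ⊔preds=0  new=⊤  old=−  +wl: 
  step 8. node 7  ⊔preds=⊤  new=0  old=⊥  +wl: 3
  step 9. node 3  ⊔preds=0  new=0  stable

Least fixpoint reached:
  node 0: −
  node 1: +
  node 2: 0
  node 3: 0
  node 4: 0
  node 5: 0
  node 6: ⊤
  node 7: 0

yes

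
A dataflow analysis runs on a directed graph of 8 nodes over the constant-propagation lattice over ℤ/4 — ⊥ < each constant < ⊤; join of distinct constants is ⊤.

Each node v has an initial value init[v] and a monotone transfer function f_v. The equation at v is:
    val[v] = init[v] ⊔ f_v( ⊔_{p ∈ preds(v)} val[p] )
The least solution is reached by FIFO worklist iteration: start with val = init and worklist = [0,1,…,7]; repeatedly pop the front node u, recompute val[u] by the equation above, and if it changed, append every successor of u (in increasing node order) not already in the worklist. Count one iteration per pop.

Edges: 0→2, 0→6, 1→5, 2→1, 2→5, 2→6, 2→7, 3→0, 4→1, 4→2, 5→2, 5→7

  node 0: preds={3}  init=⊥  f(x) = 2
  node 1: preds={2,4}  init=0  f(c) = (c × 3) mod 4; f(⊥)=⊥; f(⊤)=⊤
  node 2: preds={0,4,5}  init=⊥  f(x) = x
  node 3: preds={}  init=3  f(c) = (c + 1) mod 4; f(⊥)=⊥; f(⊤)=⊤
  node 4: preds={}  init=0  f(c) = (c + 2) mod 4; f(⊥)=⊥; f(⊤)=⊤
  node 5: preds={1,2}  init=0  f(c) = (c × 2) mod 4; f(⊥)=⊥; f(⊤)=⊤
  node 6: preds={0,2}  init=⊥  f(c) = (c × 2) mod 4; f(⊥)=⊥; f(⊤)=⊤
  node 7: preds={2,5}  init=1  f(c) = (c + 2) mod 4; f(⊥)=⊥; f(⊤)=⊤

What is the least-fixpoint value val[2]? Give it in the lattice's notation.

Iteration log — 11 steps:
  step 1. node 0  ⊔preds=3  new=2  old=⊥  +wl: 
  step 2. node 1  ⊔preds=0  new=0  stable
  step 3. node 2  ⊔preds=⊤  new=⊤  old=⊥  +wl: 1
  step 4. node 3  ⊔preds=⊥  new=3  stable
  step 5. node 4  ⊔preds=⊥  new=0  stable
  step 6. node 5  ⊔preds=⊤  new=⊤  old=0  +wl: 2
  step 7. node 6  ⊔preds=⊤  new=⊤  old=⊥  +wl: 
  step 8. node 7  ⊔preds=⊤  new=⊤  old=1  +wl: 
  step 9. node 1  ⊔preds=⊤  new=⊤  old=0  +wl: 5
  step 10. node 2  ⊔preds=⊤  new=⊤  stable
  step 11. node 5  ⊔preds=⊤  new=⊤  stable

Least fixpoint reached:
  node 0: 2
  node 1: ⊤
  node 2: ⊤
  node 3: 3
  node 4: 0
  node 5: ⊤
  node 6: ⊤
  node 7: ⊤

⊤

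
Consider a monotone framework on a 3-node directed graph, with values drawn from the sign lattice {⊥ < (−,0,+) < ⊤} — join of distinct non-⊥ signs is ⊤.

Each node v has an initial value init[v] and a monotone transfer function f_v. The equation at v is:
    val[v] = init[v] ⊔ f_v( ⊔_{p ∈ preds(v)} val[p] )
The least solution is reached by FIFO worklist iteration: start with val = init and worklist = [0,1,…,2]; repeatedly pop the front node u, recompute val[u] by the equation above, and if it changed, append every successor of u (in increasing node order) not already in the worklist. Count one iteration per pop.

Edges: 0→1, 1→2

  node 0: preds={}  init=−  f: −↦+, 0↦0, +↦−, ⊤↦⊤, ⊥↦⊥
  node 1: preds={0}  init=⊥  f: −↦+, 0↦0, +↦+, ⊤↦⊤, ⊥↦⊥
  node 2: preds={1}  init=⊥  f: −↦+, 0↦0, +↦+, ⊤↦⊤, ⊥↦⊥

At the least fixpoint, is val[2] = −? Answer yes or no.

Trace (3 dequeues):
  [1] u=0 | in ⊥ | out − | ==
  [2] u=1 | in − | out + | prev ⊥ | push {}
  [3] u=2 | in + | out + | prev ⊥ | push {}

Converged values:
  [0] −
  [1] +
  [2] +

no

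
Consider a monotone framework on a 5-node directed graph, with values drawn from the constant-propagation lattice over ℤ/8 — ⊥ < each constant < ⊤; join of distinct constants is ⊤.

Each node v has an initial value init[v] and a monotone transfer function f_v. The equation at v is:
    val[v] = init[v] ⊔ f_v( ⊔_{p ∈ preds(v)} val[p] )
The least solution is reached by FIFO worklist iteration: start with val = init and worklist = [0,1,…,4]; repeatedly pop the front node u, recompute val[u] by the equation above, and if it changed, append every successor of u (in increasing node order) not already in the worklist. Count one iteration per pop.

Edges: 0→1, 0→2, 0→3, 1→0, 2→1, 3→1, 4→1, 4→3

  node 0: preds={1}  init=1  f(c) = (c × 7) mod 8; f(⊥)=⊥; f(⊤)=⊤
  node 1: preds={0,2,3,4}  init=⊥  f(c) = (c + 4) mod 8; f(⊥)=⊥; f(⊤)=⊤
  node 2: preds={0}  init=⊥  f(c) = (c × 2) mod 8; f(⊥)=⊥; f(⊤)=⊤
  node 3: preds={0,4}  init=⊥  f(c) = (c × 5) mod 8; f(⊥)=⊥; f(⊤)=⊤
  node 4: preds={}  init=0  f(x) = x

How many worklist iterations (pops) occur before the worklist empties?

10

Iteration log — 10 steps:
  step 1. node 0  ⊔preds=⊥  new=1  stable
  step 2. node 1  ⊔preds=⊤  new=⊤  old=⊥  +wl: 0
  step 3. node 2  ⊔preds=1  new=2  old=⊥  +wl: 1
  step 4. node 3  ⊔preds=⊤  new=⊤  old=⊥  +wl: 
  step 5. node 4  ⊔preds=⊥  new=0  stable
  step 6. node 0  ⊔preds=⊤  new=⊤  old=1  +wl: 2,3
  step 7. node 1  ⊔preds=⊤  new=⊤  stable
  step 8. node 2  ⊔preds=⊤  new=⊤  old=2  +wl: 1
  step 9. node 3  ⊔preds=⊤  new=⊤  stable
  step 10. node 1  ⊔preds=⊤  new=⊤  stable

Least fixpoint reached:
  node 0: ⊤
  node 1: ⊤
  node 2: ⊤
  node 3: ⊤
  node 4: 0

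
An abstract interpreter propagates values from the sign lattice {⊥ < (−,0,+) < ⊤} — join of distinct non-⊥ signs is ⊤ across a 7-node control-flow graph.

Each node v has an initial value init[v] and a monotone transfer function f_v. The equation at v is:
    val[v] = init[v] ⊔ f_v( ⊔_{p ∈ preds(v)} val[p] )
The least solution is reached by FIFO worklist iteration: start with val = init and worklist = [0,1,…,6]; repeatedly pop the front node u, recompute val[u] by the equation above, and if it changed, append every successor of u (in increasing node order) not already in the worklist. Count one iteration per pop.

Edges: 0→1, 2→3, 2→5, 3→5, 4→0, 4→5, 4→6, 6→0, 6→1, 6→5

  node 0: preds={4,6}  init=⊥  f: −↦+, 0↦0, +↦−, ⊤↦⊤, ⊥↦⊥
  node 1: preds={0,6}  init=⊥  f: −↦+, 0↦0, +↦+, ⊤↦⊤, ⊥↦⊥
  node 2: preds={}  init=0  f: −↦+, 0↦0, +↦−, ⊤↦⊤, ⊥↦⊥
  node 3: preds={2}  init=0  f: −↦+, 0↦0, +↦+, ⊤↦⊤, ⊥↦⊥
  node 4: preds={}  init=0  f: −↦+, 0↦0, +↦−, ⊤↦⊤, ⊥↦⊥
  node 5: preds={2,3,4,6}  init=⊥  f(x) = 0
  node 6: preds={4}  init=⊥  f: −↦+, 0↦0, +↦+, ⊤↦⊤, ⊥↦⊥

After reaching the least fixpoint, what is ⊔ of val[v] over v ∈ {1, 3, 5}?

0

Iteration log — 10 steps:
  step 1. node 0  ⊔preds=0  new=0  old=⊥  +wl: 
  step 2. node 1  ⊔preds=0  new=0  old=⊥  +wl: 
  step 3. node 2  ⊔preds=⊥  new=0  stable
  step 4. node 3  ⊔preds=0  new=0  stable
  step 5. node 4  ⊔preds=⊥  new=0  stable
  step 6. node 5  ⊔preds=0  new=0  old=⊥  +wl: 
  step 7. node 6  ⊔preds=0  new=0  old=⊥  +wl: 0,1,5
  step 8. node 0  ⊔preds=0  new=0  stable
  step 9. node 1  ⊔preds=0  new=0  stable
  step 10. node 5  ⊔preds=0  new=0  stable

Least fixpoint reached:
  node 0: 0
  node 1: 0
  node 2: 0
  node 3: 0
  node 4: 0
  node 5: 0
  node 6: 0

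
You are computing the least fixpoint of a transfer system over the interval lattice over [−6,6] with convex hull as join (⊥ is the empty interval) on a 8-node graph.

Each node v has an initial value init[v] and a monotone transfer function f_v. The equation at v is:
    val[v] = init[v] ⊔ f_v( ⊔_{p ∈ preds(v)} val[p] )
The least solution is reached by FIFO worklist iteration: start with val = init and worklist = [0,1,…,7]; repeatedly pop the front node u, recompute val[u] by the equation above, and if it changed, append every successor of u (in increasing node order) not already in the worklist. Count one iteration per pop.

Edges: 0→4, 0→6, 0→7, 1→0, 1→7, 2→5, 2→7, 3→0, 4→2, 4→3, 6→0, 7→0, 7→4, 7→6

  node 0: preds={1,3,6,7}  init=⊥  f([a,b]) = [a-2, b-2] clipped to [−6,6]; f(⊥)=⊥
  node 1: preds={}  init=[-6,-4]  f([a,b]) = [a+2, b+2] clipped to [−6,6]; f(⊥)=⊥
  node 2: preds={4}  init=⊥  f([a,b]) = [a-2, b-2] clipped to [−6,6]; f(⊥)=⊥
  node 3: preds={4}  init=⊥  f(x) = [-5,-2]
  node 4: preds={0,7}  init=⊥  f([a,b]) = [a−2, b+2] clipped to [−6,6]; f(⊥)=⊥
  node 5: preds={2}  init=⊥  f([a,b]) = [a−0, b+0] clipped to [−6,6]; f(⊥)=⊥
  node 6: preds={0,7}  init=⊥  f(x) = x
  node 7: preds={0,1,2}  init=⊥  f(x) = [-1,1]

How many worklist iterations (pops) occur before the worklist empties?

Trace (20 dequeues):
  [1] u=0 | in [-6,-4] | out [-6,-6] | prev ⊥ | push {}
  [2] u=1 | in ⊥ | out [-6,-4] | ==
  [3] u=2 | in ⊥ | out ⊥ | ==
  [4] u=3 | in ⊥ | out [-5,-2] | prev ⊥ | push {0}
  [5] u=4 | in [-6,-6] | out [-6,-4] | prev ⊥ | push {2,3}
  [6] u=5 | in ⊥ | out ⊥ | ==
  [7] u=6 | in [-6,-6] | out [-6,-6] | prev ⊥ | push {}
  [8] u=7 | in [-6,-4] | out [-1,1] | prev ⊥ | push {4,6}
  [9] u=0 | in [-6,1] | out [-6,-1] | prev [-6,-6] | push {7}
  [10] u=2 | in [-6,-4] | out [-6,-6] | prev ⊥ | push {5}
  [11] u=3 | in [-6,-4] | out [-5,-2] | ==
  [12] u=4 | in [-6,1] | out [-6,3] | prev [-6,-4] | push {2,3}
  [13] u=6 | in [-6,1] | out [-6,1] | prev [-6,-6] | push {0}
  [14] u=7 | in [-6,-1] | out [-1,1] | ==
  [15] u=5 | in [-6,-6] | out [-6,-6] | prev ⊥ | push {}
  [16] u=2 | in [-6,3] | out [-6,1] | prev [-6,-6] | push {5,7}
  [17] u=3 | in [-6,3] | out [-5,-2] | ==
  [18] u=0 | in [-6,1] | out [-6,-1] | ==
  [19] u=5 | in [-6,1] | out [-6,1] | prev [-6,-6] | push {}
  [20] u=7 | in [-6,1] | out [-1,1] | ==

Converged values:
  [0] [-6,-1]
  [1] [-6,-4]
  [2] [-6,1]
  [3] [-5,-2]
  [4] [-6,3]
  [5] [-6,1]
  [6] [-6,1]
  [7] [-1,1]

20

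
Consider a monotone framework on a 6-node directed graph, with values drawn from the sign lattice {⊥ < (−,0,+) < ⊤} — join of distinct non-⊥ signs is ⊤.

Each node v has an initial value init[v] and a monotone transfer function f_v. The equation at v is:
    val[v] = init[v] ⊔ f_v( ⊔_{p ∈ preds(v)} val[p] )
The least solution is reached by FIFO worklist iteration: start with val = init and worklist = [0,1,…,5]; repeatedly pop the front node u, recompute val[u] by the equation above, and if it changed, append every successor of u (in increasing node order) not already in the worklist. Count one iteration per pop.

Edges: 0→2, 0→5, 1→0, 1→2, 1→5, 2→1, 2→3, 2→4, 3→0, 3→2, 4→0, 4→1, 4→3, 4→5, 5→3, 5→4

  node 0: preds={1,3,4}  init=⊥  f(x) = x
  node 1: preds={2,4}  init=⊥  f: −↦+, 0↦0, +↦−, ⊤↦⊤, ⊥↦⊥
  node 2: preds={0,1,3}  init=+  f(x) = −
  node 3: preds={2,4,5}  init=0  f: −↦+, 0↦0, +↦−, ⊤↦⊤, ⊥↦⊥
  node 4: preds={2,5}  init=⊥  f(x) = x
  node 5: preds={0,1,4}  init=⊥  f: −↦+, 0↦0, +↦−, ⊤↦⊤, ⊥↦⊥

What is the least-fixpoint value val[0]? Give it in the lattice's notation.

Trace (13 dequeues):
  [1] u=0 | in 0 | out 0 | prev ⊥ | push {}
  [2] u=1 | in + | out − | prev ⊥ | push {0}
  [3] u=2 | in ⊤ | out ⊤ | prev + | push {1}
  [4] u=3 | in ⊤ | out ⊤ | prev 0 | push {2}
  [5] u=4 | in ⊤ | out ⊤ | prev ⊥ | push {3}
  [6] u=5 | in ⊤ | out ⊤ | prev ⊥ | push {4}
  [7] u=0 | in ⊤ | out ⊤ | prev 0 | push {5}
  [8] u=1 | in ⊤ | out ⊤ | prev − | push {0}
  [9] u=2 | in ⊤ | out ⊤ | ==
  [10] u=3 | in ⊤ | out ⊤ | ==
  [11] u=4 | in ⊤ | out ⊤ | ==
  [12] u=5 | in ⊤ | out ⊤ | ==
  [13] u=0 | in ⊤ | out ⊤ | ==

Converged values:
  [0] ⊤
  [1] ⊤
  [2] ⊤
  [3] ⊤
  [4] ⊤
  [5] ⊤

⊤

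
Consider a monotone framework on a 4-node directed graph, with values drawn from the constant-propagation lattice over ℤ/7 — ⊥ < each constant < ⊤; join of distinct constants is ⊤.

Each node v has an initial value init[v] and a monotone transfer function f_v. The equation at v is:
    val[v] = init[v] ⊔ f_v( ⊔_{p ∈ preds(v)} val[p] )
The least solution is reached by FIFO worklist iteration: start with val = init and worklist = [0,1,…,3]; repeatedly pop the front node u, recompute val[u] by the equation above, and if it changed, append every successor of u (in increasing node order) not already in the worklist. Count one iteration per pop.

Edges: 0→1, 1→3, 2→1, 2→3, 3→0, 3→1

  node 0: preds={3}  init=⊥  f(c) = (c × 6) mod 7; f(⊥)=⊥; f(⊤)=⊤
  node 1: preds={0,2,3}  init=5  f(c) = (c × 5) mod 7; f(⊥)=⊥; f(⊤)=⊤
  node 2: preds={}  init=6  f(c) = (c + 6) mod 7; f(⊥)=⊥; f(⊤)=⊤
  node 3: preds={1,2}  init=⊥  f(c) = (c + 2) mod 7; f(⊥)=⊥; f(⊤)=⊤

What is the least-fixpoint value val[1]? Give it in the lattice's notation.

⊤

Worklist (6 pops):
  #1 pop 0: in=⊥ → ⊥ (no change)
  #2 pop 1: in=6 → ⊤ (was 5); enqueue []
  #3 pop 2: in=⊥ → 6 (no change)
  #4 pop 3: in=⊤ → ⊤ (was ⊥); enqueue [0,1]
  #5 pop 0: in=⊤ → ⊤ (was ⊥); enqueue []
  #6 pop 1: in=⊤ → ⊤ (no change)

Fixpoint:
  val[0] = ⊤
  val[1] = ⊤
  val[2] = 6
  val[3] = ⊤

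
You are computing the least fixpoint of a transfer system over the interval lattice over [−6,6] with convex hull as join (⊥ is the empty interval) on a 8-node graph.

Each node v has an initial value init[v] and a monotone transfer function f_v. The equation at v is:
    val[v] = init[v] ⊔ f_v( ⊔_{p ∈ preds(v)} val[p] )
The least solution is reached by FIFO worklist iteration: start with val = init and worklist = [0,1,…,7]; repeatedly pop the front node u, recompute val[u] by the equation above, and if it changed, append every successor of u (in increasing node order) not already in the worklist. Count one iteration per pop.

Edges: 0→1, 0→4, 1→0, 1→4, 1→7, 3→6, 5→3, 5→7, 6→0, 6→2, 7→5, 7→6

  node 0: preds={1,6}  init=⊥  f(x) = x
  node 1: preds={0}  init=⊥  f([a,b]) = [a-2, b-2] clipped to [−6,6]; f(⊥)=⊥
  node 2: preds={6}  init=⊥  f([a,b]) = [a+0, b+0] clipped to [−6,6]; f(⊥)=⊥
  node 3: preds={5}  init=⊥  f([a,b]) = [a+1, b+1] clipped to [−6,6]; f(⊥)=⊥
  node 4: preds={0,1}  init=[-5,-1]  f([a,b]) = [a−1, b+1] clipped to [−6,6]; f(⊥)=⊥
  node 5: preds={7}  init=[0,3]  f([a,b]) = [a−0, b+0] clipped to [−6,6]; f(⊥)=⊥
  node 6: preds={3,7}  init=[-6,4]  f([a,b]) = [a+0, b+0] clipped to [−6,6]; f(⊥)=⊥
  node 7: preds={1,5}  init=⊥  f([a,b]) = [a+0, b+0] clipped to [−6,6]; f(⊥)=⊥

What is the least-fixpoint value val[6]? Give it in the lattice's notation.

[-6,4]

Trace (14 dequeues):
  [1] u=0 | in [-6,4] | out [-6,4] | prev ⊥ | push {}
  [2] u=1 | in [-6,4] | out [-6,2] | prev ⊥ | push {0}
  [3] u=2 | in [-6,4] | out [-6,4] | prev ⊥ | push {}
  [4] u=3 | in [0,3] | out [1,4] | prev ⊥ | push {}
  [5] u=4 | in [-6,4] | out [-6,5] | prev [-5,-1] | push {}
  [6] u=5 | in ⊥ | out [0,3] | ==
  [7] u=6 | in [1,4] | out [-6,4] | ==
  [8] u=7 | in [-6,3] | out [-6,3] | prev ⊥ | push {5,6}
  [9] u=0 | in [-6,4] | out [-6,4] | ==
  [10] u=5 | in [-6,3] | out [-6,3] | prev [0,3] | push {3,7}
  [11] u=6 | in [-6,4] | out [-6,4] | ==
  [12] u=3 | in [-6,3] | out [-5,4] | prev [1,4] | push {6}
  [13] u=7 | in [-6,3] | out [-6,3] | ==
  [14] u=6 | in [-6,4] | out [-6,4] | ==

Converged values:
  [0] [-6,4]
  [1] [-6,2]
  [2] [-6,4]
  [3] [-5,4]
  [4] [-6,5]
  [5] [-6,3]
  [6] [-6,4]
  [7] [-6,3]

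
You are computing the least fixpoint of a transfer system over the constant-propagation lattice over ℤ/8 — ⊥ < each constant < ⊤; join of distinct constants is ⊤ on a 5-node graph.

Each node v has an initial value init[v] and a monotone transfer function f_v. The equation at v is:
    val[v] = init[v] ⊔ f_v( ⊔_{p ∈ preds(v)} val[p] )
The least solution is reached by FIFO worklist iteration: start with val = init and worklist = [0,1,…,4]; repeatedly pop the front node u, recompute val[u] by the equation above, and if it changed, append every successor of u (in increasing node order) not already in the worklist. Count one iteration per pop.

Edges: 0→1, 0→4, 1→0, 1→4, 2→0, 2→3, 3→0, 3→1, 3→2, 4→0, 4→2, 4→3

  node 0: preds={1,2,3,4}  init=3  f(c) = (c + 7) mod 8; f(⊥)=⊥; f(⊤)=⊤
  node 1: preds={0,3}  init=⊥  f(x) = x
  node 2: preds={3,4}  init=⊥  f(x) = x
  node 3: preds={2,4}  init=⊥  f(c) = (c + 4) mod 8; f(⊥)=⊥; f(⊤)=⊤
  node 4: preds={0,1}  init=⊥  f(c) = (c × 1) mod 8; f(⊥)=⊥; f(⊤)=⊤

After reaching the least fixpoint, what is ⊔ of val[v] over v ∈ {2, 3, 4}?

Iteration log — 16 steps:
  step 1. node 0  ⊔preds=⊥  new=3  stable
  step 2. node 1  ⊔preds=3  new=3  old=⊥  +wl: 0
  step 3. node 2  ⊔preds=⊥  new=⊥  stable
  step 4. node 3  ⊔preds=⊥  new=⊥  stable
  step 5. node 4  ⊔preds=3  new=3  old=⊥  +wl: 2,3
  step 6. node 0  ⊔preds=3  new=⊤  old=3  +wl: 1,4
  step 7. node 2  ⊔preds=3  new=3  old=⊥  +wl: 0
  step 8. node 3  ⊔preds=3  new=7  old=⊥  +wl: 2
  step 9. node 1  ⊔preds=⊤  new=⊤  old=3  +wl: 
  step 10. node 4  ⊔preds=⊤  new=⊤  old=3  +wl: 3
  step 11. node 0  ⊔preds=⊤  new=⊤  stable
  step 12. node 2  ⊔preds=⊤  new=⊤  old=3  +wl: 0
  step 13. node 3  ⊔preds=⊤  new=⊤  old=7  +wl: 1,2
  step 14. node 0  ⊔preds=⊤  new=⊤  stable
  step 15. node 1  ⊔preds=⊤  new=⊤  stable
  step 16. node 2  ⊔preds=⊤  new=⊤  stable

Least fixpoint reached:
  node 0: ⊤
  node 1: ⊤
  node 2: ⊤
  node 3: ⊤
  node 4: ⊤

⊤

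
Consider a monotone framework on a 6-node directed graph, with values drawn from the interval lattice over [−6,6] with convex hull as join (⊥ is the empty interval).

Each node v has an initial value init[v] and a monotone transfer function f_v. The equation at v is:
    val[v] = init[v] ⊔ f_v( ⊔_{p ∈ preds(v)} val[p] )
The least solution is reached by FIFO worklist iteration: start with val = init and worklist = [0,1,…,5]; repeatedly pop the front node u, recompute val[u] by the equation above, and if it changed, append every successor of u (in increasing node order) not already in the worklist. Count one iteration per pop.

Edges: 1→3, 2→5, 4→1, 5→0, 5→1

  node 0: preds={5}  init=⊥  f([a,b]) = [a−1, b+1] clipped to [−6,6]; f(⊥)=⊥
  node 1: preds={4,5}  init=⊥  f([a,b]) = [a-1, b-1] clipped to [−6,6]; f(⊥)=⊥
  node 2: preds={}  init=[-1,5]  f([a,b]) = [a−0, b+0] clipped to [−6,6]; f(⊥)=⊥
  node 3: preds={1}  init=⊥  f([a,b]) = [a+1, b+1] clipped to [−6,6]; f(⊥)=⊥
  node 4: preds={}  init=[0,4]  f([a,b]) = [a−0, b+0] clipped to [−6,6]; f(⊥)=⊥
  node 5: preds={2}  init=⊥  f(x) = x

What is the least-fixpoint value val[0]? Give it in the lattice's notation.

[-2,6]

Iteration log — 9 steps:
  step 1. node 0  ⊔preds=⊥  new=⊥  stable
  step 2. node 1  ⊔preds=[0,4]  new=[-1,3]  old=⊥  +wl: 
  step 3. node 2  ⊔preds=⊥  new=[-1,5]  stable
  step 4. node 3  ⊔preds=[-1,3]  new=[0,4]  old=⊥  +wl: 
  step 5. node 4  ⊔preds=⊥  new=[0,4]  stable
  step 6. node 5  ⊔preds=[-1,5]  new=[-1,5]  old=⊥  +wl: 0,1
  step 7. node 0  ⊔preds=[-1,5]  new=[-2,6]  old=⊥  +wl: 
  step 8. node 1  ⊔preds=[-1,5]  new=[-2,4]  old=[-1,3]  +wl: 3
  step 9. node 3  ⊔preds=[-2,4]  new=[-1,5]  old=[0,4]  +wl: 

Least fixpoint reached:
  node 0: [-2,6]
  node 1: [-2,4]
  node 2: [-1,5]
  node 3: [-1,5]
  node 4: [0,4]
  node 5: [-1,5]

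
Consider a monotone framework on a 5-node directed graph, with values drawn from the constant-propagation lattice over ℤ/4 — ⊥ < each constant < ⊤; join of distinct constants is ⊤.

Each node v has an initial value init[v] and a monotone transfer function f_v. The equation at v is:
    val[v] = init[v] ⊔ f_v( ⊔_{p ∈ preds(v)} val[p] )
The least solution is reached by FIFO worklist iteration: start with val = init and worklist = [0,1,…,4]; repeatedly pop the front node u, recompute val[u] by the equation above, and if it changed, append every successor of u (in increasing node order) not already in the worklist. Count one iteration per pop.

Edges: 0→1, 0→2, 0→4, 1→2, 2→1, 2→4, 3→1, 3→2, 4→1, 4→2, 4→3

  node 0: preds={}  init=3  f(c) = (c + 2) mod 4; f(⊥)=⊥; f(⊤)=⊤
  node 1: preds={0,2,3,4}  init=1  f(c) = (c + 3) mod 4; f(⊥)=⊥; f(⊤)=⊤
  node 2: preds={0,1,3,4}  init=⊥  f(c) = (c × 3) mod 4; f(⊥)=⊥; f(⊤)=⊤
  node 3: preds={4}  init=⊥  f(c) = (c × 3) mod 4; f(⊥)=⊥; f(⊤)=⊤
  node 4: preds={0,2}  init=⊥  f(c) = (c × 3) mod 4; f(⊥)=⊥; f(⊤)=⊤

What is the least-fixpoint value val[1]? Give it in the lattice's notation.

⊤

Trace (10 dequeues):
  [1] u=0 | in ⊥ | out 3 | ==
  [2] u=1 | in 3 | out ⊤ | prev 1 | push {}
  [3] u=2 | in ⊤ | out ⊤ | prev ⊥ | push {1}
  [4] u=3 | in ⊥ | out ⊥ | ==
  [5] u=4 | in ⊤ | out ⊤ | prev ⊥ | push {2,3}
  [6] u=1 | in ⊤ | out ⊤ | ==
  [7] u=2 | in ⊤ | out ⊤ | ==
  [8] u=3 | in ⊤ | out ⊤ | prev ⊥ | push {1,2}
  [9] u=1 | in ⊤ | out ⊤ | ==
  [10] u=2 | in ⊤ | out ⊤ | ==

Converged values:
  [0] 3
  [1] ⊤
  [2] ⊤
  [3] ⊤
  [4] ⊤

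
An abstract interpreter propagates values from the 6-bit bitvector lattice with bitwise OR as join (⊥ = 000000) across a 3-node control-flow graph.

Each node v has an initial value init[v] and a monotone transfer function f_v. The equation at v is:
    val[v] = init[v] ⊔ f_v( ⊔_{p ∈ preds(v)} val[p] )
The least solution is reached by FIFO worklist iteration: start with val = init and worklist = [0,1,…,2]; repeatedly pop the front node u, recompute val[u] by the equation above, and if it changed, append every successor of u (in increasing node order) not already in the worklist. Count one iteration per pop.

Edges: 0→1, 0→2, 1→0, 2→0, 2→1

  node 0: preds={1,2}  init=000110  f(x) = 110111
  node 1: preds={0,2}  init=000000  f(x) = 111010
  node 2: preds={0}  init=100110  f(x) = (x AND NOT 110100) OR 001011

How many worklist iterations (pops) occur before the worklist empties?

5

Worklist (5 pops):
  #1 pop 0: in=100110 → 110111 (was 000110); enqueue []
  #2 pop 1: in=110111 → 111010 (was 000000); enqueue [0]
  #3 pop 2: in=110111 → 101111 (was 100110); enqueue [1]
  #4 pop 0: in=111111 → 110111 (no change)
  #5 pop 1: in=111111 → 111010 (no change)

Fixpoint:
  val[0] = 110111
  val[1] = 111010
  val[2] = 101111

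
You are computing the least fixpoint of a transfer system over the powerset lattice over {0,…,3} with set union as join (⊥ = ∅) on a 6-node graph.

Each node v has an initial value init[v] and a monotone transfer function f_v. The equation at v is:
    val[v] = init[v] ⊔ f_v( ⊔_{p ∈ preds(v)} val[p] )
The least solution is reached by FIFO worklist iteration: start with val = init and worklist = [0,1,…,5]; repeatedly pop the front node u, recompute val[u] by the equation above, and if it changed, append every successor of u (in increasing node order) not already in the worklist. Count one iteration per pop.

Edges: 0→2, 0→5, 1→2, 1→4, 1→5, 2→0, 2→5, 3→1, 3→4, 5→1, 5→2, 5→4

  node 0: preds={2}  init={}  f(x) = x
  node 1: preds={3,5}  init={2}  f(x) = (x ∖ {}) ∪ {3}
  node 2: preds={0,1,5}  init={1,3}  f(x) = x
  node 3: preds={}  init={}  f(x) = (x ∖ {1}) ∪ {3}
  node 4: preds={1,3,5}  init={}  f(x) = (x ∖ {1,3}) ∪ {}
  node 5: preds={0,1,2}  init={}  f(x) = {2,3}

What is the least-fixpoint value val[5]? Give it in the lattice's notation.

{2,3}

Worklist (11 pops):
  #1 pop 0: in={1,3} → {1,3} (was {}); enqueue []
  #2 pop 1: in={} → {2,3} (was {2}); enqueue []
  #3 pop 2: in={1,2,3} → {1,2,3} (was {1,3}); enqueue [0]
  #4 pop 3: in={} → {3} (was {}); enqueue [1]
  #5 pop 4: in={2,3} → {2} (was {}); enqueue []
  #6 pop 5: in={1,2,3} → {2,3} (was {}); enqueue [2,4]
  #7 pop 0: in={1,2,3} → {1,2,3} (was {1,3}); enqueue [5]
  #8 pop 1: in={2,3} → {2,3} (no change)
  #9 pop 2: in={1,2,3} → {1,2,3} (no change)
  #10 pop 4: in={2,3} → {2} (no change)
  #11 pop 5: in={1,2,3} → {2,3} (no change)

Fixpoint:
  val[0] = {1,2,3}
  val[1] = {2,3}
  val[2] = {1,2,3}
  val[3] = {3}
  val[4] = {2}
  val[5] = {2,3}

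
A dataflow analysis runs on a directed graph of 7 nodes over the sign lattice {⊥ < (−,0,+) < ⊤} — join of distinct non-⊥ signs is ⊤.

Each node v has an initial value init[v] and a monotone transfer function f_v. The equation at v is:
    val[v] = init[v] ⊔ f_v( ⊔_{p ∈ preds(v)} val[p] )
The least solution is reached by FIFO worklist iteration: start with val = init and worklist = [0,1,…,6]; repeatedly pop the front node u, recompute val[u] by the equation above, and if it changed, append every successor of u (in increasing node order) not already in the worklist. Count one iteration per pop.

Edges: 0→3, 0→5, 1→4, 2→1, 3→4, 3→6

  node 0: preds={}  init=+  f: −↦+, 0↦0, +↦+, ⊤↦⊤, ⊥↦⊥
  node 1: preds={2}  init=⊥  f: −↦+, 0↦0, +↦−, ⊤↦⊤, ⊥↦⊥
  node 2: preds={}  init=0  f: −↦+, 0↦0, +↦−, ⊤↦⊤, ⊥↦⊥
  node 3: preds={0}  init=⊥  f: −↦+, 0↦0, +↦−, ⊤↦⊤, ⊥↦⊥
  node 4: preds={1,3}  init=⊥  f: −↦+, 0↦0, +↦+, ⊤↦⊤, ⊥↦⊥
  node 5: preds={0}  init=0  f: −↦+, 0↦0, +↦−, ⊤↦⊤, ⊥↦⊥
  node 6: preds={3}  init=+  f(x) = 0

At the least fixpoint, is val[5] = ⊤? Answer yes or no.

yes

Iteration log — 7 steps:
  step 1. node 0  ⊔preds=⊥  new=+  stable
  step 2. node 1  ⊔preds=0  new=0  old=⊥  +wl: 
  step 3. node 2  ⊔preds=⊥  new=0  stable
  step 4. node 3  ⊔preds=+  new=−  old=⊥  +wl: 
  step 5. node 4  ⊔preds=⊤  new=⊤  old=⊥  +wl: 
  step 6. node 5  ⊔preds=+  new=⊤  old=0  +wl: 
  step 7. node 6  ⊔preds=−  new=⊤  old=+  +wl: 

Least fixpoint reached:
  node 0: +
  node 1: 0
  node 2: 0
  node 3: −
  node 4: ⊤
  node 5: ⊤
  node 6: ⊤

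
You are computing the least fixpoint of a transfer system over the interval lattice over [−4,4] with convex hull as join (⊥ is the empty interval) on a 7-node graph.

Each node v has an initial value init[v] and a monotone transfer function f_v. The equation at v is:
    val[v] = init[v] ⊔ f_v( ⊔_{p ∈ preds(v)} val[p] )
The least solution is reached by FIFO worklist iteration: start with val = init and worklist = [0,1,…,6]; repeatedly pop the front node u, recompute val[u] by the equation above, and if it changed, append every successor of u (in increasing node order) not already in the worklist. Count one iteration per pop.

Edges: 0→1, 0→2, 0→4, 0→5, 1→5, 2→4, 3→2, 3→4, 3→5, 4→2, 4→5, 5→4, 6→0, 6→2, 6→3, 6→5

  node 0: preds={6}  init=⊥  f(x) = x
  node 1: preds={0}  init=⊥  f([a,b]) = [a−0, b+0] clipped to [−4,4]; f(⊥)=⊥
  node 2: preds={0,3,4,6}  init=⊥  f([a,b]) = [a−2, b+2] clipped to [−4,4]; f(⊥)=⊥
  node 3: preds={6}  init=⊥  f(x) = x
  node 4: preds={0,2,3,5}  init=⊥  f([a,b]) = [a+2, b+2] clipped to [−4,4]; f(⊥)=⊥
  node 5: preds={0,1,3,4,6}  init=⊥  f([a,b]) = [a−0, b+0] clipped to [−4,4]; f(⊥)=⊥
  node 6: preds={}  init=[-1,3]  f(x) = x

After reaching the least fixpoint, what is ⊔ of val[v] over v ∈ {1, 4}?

[-1,4]

Worklist (9 pops):
  #1 pop 0: in=[-1,3] → [-1,3] (was ⊥); enqueue []
  #2 pop 1: in=[-1,3] → [-1,3] (was ⊥); enqueue []
  #3 pop 2: in=[-1,3] → [-3,4] (was ⊥); enqueue []
  #4 pop 3: in=[-1,3] → [-1,3] (was ⊥); enqueue [2]
  #5 pop 4: in=[-3,4] → [-1,4] (was ⊥); enqueue []
  #6 pop 5: in=[-1,4] → [-1,4] (was ⊥); enqueue [4]
  #7 pop 6: in=⊥ → [-1,3] (no change)
  #8 pop 2: in=[-1,4] → [-3,4] (no change)
  #9 pop 4: in=[-3,4] → [-1,4] (no change)

Fixpoint:
  val[0] = [-1,3]
  val[1] = [-1,3]
  val[2] = [-3,4]
  val[3] = [-1,3]
  val[4] = [-1,4]
  val[5] = [-1,4]
  val[6] = [-1,3]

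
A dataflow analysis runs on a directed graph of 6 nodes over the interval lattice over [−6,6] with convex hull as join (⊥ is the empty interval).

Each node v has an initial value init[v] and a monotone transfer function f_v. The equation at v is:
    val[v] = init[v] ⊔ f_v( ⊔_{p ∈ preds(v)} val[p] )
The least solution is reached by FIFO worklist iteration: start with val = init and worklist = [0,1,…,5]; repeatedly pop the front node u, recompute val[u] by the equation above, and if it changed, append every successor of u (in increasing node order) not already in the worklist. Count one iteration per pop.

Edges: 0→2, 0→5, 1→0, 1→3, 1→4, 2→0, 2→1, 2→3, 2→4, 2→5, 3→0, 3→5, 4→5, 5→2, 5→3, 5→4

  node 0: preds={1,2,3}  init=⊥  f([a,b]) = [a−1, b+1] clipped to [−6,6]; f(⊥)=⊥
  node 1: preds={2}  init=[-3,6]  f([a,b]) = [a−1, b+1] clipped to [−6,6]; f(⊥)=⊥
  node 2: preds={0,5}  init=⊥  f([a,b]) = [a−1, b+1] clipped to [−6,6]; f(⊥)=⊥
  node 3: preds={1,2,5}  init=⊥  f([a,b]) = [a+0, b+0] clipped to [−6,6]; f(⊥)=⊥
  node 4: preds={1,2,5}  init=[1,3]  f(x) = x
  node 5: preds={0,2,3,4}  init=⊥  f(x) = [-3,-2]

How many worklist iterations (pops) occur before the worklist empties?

14

Iteration log — 14 steps:
  step 1. node 0  ⊔preds=[-3,6]  new=[-4,6]  old=⊥  +wl: 
  step 2. node 1  ⊔preds=⊥  new=[-3,6]  stable
  step 3. node 2  ⊔preds=[-4,6]  new=[-5,6]  old=⊥  +wl: 0,1
  step 4. node 3  ⊔preds=[-5,6]  new=[-5,6]  old=⊥  +wl: 
  step 5. node 4  ⊔preds=[-5,6]  new=[-5,6]  old=[1,3]  +wl: 
  step 6. node 5  ⊔preds=[-5,6]  new=[-3,-2]  old=⊥  +wl: 2,3,4
  step 7. node 0  ⊔preds=[-5,6]  new=[-6,6]  old=[-4,6]  +wl: 5
  step 8. node 1  ⊔preds=[-5,6]  new=[-6,6]  old=[-3,6]  +wl: 0
  step 9. node 2  ⊔preds=[-6,6]  new=[-6,6]  old=[-5,6]  +wl: 1
  step 10. node 3  ⊔preds=[-6,6]  new=[-6,6]  old=[-5,6]  +wl: 
  step 11. node 4  ⊔preds=[-6,6]  new=[-6,6]  old=[-5,6]  +wl: 
  step 12. node 5  ⊔preds=[-6,6]  new=[-3,-2]  stable
  step 13. node 0  ⊔preds=[-6,6]  new=[-6,6]  stable
  step 14. node 1  ⊔preds=[-6,6]  new=[-6,6]  stable

Least fixpoint reached:
  node 0: [-6,6]
  node 1: [-6,6]
  node 2: [-6,6]
  node 3: [-6,6]
  node 4: [-6,6]
  node 5: [-3,-2]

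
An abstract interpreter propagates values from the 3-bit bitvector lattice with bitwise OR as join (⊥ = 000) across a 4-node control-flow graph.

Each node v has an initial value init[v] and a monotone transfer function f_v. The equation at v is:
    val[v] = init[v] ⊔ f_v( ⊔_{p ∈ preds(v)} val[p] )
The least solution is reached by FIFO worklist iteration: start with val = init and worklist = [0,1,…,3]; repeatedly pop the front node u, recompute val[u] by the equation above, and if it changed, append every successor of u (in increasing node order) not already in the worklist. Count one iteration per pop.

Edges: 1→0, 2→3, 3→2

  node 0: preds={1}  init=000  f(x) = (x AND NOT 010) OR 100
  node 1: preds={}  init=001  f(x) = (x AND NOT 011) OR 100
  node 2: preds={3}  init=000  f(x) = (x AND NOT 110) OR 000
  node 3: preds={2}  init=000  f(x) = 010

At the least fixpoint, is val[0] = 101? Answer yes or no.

Worklist (6 pops):
  #1 pop 0: in=001 → 101 (was 000); enqueue []
  #2 pop 1: in=000 → 101 (was 001); enqueue [0]
  #3 pop 2: in=000 → 000 (no change)
  #4 pop 3: in=000 → 010 (was 000); enqueue [2]
  #5 pop 0: in=101 → 101 (no change)
  #6 pop 2: in=010 → 000 (no change)

Fixpoint:
  val[0] = 101
  val[1] = 101
  val[2] = 000
  val[3] = 010

yes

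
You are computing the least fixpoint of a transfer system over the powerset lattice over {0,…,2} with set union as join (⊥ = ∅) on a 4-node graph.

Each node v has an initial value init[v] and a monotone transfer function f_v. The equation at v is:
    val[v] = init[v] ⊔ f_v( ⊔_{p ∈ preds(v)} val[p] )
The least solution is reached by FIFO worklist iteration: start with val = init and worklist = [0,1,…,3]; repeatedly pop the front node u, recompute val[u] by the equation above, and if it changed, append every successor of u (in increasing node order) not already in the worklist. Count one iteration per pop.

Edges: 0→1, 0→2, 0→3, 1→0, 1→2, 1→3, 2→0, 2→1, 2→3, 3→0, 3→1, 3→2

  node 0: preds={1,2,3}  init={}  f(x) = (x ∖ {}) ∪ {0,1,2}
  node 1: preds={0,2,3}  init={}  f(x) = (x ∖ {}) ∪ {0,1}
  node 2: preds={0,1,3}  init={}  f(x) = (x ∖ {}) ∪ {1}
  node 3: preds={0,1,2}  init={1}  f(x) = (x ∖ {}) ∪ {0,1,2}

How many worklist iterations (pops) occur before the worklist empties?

7

Trace (7 dequeues):
  [1] u=0 | in {1} | out {0,1,2} | prev {} | push {}
  [2] u=1 | in {0,1,2} | out {0,1,2} | prev {} | push {0}
  [3] u=2 | in {0,1,2} | out {0,1,2} | prev {} | push {1}
  [4] u=3 | in {0,1,2} | out {0,1,2} | prev {1} | push {2}
  [5] u=0 | in {0,1,2} | out {0,1,2} | ==
  [6] u=1 | in {0,1,2} | out {0,1,2} | ==
  [7] u=2 | in {0,1,2} | out {0,1,2} | ==

Converged values:
  [0] {0,1,2}
  [1] {0,1,2}
  [2] {0,1,2}
  [3] {0,1,2}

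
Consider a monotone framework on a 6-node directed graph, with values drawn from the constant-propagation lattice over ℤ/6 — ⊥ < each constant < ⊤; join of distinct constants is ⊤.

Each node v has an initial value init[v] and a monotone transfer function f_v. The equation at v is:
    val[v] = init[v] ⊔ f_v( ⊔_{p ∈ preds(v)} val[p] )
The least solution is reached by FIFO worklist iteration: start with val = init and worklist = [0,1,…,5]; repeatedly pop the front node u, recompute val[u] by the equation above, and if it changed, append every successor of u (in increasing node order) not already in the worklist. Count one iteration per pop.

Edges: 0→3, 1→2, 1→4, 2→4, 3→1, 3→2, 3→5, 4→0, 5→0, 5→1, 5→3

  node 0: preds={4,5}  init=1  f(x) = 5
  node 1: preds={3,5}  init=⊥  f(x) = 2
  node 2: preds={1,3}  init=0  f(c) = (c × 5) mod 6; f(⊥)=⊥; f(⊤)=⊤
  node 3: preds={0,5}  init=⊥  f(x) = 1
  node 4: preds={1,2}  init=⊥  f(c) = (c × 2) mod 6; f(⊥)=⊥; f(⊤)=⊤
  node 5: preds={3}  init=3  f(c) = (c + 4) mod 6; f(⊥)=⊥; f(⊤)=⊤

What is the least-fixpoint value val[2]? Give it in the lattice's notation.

⊤

Worklist (10 pops):
  #1 pop 0: in=3 → ⊤ (was 1); enqueue []
  #2 pop 1: in=3 → 2 (was ⊥); enqueue []
  #3 pop 2: in=2 → ⊤ (was 0); enqueue []
  #4 pop 3: in=⊤ → 1 (was ⊥); enqueue [1,2]
  #5 pop 4: in=⊤ → ⊤ (was ⊥); enqueue [0]
  #6 pop 5: in=1 → ⊤ (was 3); enqueue [3]
  #7 pop 1: in=⊤ → 2 (no change)
  #8 pop 2: in=⊤ → ⊤ (no change)
  #9 pop 0: in=⊤ → ⊤ (no change)
  #10 pop 3: in=⊤ → 1 (no change)

Fixpoint:
  val[0] = ⊤
  val[1] = 2
  val[2] = ⊤
  val[3] = 1
  val[4] = ⊤
  val[5] = ⊤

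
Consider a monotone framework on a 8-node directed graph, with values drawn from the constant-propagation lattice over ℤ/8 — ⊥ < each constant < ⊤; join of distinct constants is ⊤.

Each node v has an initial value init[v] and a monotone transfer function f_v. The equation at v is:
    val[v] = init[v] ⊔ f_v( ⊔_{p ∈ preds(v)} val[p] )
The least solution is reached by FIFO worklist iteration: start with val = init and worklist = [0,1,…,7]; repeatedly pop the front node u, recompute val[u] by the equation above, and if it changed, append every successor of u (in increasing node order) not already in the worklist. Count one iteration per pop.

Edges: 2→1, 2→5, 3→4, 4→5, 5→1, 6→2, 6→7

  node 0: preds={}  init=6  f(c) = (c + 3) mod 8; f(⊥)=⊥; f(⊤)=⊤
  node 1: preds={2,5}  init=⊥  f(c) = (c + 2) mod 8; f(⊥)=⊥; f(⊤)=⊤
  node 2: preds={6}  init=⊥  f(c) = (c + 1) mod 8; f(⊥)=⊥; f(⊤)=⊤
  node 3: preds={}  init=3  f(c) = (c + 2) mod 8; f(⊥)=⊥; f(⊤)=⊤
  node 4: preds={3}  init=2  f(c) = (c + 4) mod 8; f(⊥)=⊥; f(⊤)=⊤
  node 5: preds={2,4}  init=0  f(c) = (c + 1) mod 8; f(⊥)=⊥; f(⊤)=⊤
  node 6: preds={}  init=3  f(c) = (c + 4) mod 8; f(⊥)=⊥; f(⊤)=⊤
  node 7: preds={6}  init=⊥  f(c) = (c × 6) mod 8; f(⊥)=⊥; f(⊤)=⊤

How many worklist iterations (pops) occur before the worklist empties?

9

Trace (9 dequeues):
  [1] u=0 | in ⊥ | out 6 | ==
  [2] u=1 | in 0 | out 2 | prev ⊥ | push {}
  [3] u=2 | in 3 | out 4 | prev ⊥ | push {1}
  [4] u=3 | in ⊥ | out 3 | ==
  [5] u=4 | in 3 | out ⊤ | prev 2 | push {}
  [6] u=5 | in ⊤ | out ⊤ | prev 0 | push {}
  [7] u=6 | in ⊥ | out 3 | ==
  [8] u=7 | in 3 | out 2 | prev ⊥ | push {}
  [9] u=1 | in ⊤ | out ⊤ | prev 2 | push {}

Converged values:
  [0] 6
  [1] ⊤
  [2] 4
  [3] 3
  [4] ⊤
  [5] ⊤
  [6] 3
  [7] 2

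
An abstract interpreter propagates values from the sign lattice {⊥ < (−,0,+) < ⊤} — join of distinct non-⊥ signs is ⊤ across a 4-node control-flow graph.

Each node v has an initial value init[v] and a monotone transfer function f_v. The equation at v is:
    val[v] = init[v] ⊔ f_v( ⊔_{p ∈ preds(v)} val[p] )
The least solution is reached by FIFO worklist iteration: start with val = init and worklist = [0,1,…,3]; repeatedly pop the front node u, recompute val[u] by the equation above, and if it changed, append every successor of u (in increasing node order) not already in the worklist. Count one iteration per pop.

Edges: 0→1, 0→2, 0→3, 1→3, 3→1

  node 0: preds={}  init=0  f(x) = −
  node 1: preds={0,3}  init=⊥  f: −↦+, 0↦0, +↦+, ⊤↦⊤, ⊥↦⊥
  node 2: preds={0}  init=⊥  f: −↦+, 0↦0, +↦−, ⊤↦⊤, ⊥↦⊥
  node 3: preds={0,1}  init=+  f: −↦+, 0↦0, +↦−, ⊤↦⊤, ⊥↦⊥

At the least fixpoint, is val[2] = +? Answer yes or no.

Trace (5 dequeues):
  [1] u=0 | in ⊥ | out ⊤ | prev 0 | push {}
  [2] u=1 | in ⊤ | out ⊤ | prev ⊥ | push {}
  [3] u=2 | in ⊤ | out ⊤ | prev ⊥ | push {}
  [4] u=3 | in ⊤ | out ⊤ | prev + | push {1}
  [5] u=1 | in ⊤ | out ⊤ | ==

Converged values:
  [0] ⊤
  [1] ⊤
  [2] ⊤
  [3] ⊤

no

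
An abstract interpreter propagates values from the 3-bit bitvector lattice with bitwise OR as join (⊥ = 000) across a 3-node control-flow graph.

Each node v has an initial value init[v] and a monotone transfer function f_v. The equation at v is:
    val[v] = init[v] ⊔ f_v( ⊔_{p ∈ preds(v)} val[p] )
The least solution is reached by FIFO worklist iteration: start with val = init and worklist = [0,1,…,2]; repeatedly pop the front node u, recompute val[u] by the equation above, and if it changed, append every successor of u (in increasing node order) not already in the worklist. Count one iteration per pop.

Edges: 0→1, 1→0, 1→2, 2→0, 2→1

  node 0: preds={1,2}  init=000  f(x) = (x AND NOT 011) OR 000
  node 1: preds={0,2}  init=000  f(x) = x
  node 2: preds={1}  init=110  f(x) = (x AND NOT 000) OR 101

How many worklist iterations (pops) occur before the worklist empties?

7

Iteration log — 7 steps:
  step 1. node 0  ⊔preds=110  new=100  old=000  +wl: 
  step 2. node 1  ⊔preds=110  new=110  old=000  +wl: 0
  step 3. node 2  ⊔preds=110  new=111  old=110  +wl: 1
  step 4. node 0  ⊔preds=111  new=100  stable
  step 5. node 1  ⊔preds=111  new=111  old=110  +wl: 0,2
  step 6. node 0  ⊔preds=111  new=100  stable
  step 7. node 2  ⊔preds=111  new=111  stable

Least fixpoint reached:
  node 0: 100
  node 1: 111
  node 2: 111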